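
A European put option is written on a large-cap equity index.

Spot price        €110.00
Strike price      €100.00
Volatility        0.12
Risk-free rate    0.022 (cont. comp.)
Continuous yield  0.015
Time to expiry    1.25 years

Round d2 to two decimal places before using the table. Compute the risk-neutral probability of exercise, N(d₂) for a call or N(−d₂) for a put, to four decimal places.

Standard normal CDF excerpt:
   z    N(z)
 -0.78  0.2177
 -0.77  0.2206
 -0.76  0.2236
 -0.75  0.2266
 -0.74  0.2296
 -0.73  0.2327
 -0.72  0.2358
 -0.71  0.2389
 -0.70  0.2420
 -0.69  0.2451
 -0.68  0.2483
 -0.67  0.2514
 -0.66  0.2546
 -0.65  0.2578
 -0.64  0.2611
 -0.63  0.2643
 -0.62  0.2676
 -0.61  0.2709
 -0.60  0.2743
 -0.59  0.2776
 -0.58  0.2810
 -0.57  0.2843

0.2389

T = 1.25;  σ√T = 0.1342
d₁ = [ln(110/100) + (0.022 − 0.015 + 0.12²/2)·1.25] / 0.1342 = [0.0953 + 0.0177] / 0.1342 = 0.8427 ⇒ 0.84
d₂ = d₁ − σ√T = 0.8427 − 0.1342 = 0.7085 ⇒ 0.71
Risk-neutral Pr[S_T < K] = N(−d₂) = N(-0.71) = 0.2389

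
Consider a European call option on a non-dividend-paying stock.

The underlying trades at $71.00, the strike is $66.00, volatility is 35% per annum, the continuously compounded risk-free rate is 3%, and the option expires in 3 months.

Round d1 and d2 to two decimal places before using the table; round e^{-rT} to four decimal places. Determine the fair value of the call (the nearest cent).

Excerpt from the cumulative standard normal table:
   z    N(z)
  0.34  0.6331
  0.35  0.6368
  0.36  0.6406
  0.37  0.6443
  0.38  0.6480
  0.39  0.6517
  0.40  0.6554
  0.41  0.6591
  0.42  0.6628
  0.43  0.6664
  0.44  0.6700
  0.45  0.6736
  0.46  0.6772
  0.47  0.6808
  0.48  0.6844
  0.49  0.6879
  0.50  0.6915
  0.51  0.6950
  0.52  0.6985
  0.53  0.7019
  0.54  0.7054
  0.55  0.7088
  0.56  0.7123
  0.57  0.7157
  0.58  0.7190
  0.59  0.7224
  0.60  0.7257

σ√T = 0.35 × 0.5000 = 0.1750
d₁ = [ln(71/66) + (0.03 + 0.35²/2)·0.25] / 0.1750 = [0.0730 + 0.0228] / 0.1750 = 0.5476 ⇒ 0.55
d₂ = d₁ − σ√T = 0.5476 − 0.1750 = 0.3726 ⇒ 0.37
e^(−rT) = e^(−0.03·0.25) = 0.9925
N(d₁) = N(0.55) = 0.7088;  N(d₂) = N(0.37) = 0.6443
C = 71·0.7088 − 66·0.9925·0.6443 = 50.3248 − 42.2049 = 8.1199

$8.12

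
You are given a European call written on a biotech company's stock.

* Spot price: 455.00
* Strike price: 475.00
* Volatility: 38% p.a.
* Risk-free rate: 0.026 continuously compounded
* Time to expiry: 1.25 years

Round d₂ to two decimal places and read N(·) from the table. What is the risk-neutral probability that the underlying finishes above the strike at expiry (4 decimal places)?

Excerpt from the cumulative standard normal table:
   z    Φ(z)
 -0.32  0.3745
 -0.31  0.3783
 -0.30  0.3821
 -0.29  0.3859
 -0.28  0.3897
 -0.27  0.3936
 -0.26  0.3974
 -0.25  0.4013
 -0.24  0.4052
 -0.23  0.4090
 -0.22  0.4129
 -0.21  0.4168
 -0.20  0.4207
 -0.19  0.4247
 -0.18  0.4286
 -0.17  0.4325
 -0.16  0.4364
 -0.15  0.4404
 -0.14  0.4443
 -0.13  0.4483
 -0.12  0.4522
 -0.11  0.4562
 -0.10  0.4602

σ√T = 0.38 × 1.1180 = 0.4249
d₁ = [ln(455/475) + (0.026 + ½·0.38²)·1.25] / (σ√T) = (-0.0430 + 0.1227) / 0.4249 = 0.1877 → 0.19
d₂ = 0.1877 − 0.4249 = -0.2372 → -0.24
Pr(exercise) under Q = N(d₂) = 0.4052

0.4052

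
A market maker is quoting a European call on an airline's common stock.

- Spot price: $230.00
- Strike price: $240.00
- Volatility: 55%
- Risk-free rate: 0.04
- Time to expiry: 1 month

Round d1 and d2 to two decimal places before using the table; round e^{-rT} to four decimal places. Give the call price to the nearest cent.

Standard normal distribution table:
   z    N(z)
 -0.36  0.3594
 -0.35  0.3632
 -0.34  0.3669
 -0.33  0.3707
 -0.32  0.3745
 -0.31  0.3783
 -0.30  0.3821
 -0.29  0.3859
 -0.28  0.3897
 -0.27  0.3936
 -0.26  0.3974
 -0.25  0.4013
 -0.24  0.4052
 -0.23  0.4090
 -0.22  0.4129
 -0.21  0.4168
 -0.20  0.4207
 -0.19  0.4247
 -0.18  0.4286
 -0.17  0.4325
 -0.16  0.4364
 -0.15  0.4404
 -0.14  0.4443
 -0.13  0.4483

$10.80

σ√T = 0.55·√0.08333 = 0.1588
d₁ = [ln(230/240) + (0.04 + ½·0.55²)·0.08333] / (σ√T) = (-0.0426 + 0.0159) / 0.1588 = -0.1677 ⇒ -0.17
d₂ = -0.1677 − 0.1588 = -0.3264 ⇒ -0.33
e^(−rT) = e^(−0.04·0.08333) = 0.9967
C = 230·N(-0.17) − 240·0.9967·N(-0.33) = 230·0.4325 − 240·0.9967·0.3707 = 99.4750 − 88.6744 = 10.8006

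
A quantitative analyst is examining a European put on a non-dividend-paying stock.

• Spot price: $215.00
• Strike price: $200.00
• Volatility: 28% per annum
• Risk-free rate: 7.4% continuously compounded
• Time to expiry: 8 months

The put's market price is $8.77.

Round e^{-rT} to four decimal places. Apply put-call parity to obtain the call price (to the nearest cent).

exp(−rT) = exp(−0.074·0.6667) = 0.9519
Put-call parity: C − P = S − K·e^(−rT) = 215 − 200·0.9519 = 215 − 190.3800 = 24.6200
C = P + (C − P) = 8.77 + (24.6200) = 33.3900

$33.39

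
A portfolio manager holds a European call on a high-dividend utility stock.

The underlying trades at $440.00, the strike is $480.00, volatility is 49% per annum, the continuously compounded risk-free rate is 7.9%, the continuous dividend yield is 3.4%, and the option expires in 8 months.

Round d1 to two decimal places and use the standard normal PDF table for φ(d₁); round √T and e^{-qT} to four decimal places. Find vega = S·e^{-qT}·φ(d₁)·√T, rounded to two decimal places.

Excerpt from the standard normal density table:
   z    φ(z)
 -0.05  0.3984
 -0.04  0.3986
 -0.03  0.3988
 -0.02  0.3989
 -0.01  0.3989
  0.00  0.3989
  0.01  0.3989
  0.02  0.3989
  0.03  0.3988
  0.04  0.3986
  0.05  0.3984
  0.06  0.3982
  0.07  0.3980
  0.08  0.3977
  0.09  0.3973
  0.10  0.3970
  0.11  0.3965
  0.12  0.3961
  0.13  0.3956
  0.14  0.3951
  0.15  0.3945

σ√T = 0.49·√0.6667 = 0.4001
d₁ = [ln(440/480) + (0.079 − 0.034 + 0.49²/2)·0.6667] / 0.4001 = [-0.0870 + 0.1100] / 0.4001 = 0.0575 which rounds to 0.06
√T = √0.6667 = 0.8165
φ(d₁) = φ(0.06) = 0.3982
e^(−qT) = e^(−0.034·0.6667) = 0.9776
vega = S·e^(−qT)·φ(d₁)·√T = 440·0.9776·0.3982·0.8165 = 139.8528

139.85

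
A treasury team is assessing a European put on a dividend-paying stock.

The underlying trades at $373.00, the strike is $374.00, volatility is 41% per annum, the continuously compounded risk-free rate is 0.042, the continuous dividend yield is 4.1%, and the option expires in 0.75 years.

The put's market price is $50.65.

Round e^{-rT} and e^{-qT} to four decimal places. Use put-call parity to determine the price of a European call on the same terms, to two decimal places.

$49.94

exp(−qT) = exp(−0.041·0.75) = 0.9697;  exp(−rT) = exp(−0.042·0.75) = 0.9690
Put-call parity: C − P = S·e^(−qT) − K·e^(−rT) = 373·0.9697 − 374·0.9690 = 361.6981 − 362.4060 = -0.7079
C = P + (C − P) = 50.65 + (-0.7079) = 49.9421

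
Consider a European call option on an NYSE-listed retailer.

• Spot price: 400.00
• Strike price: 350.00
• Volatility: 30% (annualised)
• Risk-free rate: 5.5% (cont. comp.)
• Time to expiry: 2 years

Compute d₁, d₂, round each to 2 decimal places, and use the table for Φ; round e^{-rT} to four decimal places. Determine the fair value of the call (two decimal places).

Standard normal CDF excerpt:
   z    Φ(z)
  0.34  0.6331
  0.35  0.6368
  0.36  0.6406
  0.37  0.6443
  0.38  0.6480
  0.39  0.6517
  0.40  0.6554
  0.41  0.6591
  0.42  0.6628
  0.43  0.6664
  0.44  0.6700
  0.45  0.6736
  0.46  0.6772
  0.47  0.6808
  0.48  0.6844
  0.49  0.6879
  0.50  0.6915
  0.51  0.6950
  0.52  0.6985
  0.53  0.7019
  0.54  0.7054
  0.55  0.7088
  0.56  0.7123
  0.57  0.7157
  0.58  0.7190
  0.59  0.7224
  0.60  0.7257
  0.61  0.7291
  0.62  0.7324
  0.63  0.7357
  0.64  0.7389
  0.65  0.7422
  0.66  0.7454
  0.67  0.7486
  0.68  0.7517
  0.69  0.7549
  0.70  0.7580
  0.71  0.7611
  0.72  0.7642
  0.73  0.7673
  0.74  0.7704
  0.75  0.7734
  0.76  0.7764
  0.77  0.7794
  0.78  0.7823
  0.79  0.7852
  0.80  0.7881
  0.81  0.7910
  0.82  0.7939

113.23

σ√T = 0.3 × 1.4142 = 0.4243
d₁ = [ln(400/350) + (0.055 + ½·0.3²)·2] / (σ√T) = (0.1335 + 0.2000) / 0.4243 = 0.7861 which rounds to 0.79
d₂ = 0.7861 − 0.4243 = 0.3619 which rounds to 0.36
e^(−rT) = e^(−0.055·2) = 0.8958
N(d₁) = N(0.79) = 0.7852;  N(d₂) = N(0.36) = 0.6406
C = 400·0.7852 − 350·0.8958·0.6406 = 314.0800 − 200.8473 = 113.2327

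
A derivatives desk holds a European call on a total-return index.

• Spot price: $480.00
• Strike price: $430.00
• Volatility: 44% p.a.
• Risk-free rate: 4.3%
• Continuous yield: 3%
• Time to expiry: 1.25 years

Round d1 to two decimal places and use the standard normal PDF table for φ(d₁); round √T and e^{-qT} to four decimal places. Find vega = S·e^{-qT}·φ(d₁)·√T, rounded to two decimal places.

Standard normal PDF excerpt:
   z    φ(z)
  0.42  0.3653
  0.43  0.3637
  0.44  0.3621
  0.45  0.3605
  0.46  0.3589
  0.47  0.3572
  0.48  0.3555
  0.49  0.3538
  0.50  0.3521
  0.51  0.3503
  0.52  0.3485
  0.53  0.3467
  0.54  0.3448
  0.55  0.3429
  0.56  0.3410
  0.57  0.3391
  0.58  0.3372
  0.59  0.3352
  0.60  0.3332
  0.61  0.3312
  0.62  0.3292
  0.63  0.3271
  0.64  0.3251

σ√T = 0.44 × 1.1180 = 0.4919
d₁ = [ln(480/430) + (0.043 − 0.03 + ½·0.44²)·1.25] / (σ√T) = (0.1100 + 0.1372) / 0.4919 = 0.5026 ⇒ 0.50
√T = √1.25 = 1.1180
φ(d₁) = φ(0.50) = 0.3521
e^(−qT) = e^(−0.03·1.25) = 0.9632
vega = S·e^(−qT)·φ(d₁)·√T = 480·0.9632·0.3521·1.1180 = 181.9975
(Call and put vega coincide under Black-Scholes.)

182.00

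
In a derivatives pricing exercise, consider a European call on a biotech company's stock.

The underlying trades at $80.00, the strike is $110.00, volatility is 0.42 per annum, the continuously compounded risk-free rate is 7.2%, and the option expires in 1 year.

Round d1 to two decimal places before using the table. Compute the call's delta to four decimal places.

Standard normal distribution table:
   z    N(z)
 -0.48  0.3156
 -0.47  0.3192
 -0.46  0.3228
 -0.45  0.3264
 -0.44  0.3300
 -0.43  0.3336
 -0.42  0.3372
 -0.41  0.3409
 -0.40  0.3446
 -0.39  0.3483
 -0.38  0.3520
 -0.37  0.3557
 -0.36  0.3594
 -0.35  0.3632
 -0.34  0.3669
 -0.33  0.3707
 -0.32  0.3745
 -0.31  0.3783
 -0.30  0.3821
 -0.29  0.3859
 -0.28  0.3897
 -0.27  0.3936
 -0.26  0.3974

0.3520

T = 1;  σ√T = 0.4200
d₁ = [ln(80/110) + (0.072 + ½·0.42²)·1] / (σ√T) = (-0.3185 + 0.1602) / 0.4200 = -0.3768 which rounds to -0.38
N(d₁) = N(-0.38) = 0.3520
Δ_call = N(d₁) = 0.3520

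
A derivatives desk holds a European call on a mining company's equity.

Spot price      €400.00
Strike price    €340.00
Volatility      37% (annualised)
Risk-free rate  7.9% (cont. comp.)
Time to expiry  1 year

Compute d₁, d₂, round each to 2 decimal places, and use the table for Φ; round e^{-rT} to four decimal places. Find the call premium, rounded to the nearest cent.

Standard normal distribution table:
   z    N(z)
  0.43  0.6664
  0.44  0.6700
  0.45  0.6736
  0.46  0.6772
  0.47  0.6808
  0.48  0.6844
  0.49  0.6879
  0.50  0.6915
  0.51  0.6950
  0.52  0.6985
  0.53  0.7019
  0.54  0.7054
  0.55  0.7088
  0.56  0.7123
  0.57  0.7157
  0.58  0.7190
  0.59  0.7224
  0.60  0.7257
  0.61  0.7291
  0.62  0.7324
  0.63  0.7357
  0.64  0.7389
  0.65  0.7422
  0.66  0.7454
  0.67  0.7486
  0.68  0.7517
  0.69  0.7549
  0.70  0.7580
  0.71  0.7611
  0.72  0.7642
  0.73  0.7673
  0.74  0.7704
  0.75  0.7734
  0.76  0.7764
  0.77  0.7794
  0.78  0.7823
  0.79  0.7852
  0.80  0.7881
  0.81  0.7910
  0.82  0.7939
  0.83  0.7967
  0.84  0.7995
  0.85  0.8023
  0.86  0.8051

€105.92

T = 1;  σ√T = 0.3700
ln(S/K) + (r + σ²/2)T = ln(400/340) + (0.079 + 0.37²/2)·1 = 0.1625 + 0.1474 = 0.3100
d₁ = 0.3100 / 0.3700 = 0.8378 which rounds to 0.84
d₂ = d₁ − σ√T = 0.8378 − 0.3700 = 0.4678 which rounds to 0.47
e^(−rT) = e^(−0.079·1) = 0.9240
C = 400·N(0.84) − 340·0.9240·N(0.47) = 400·0.7995 − 340·0.9240·0.6808 = 319.8000 − 213.8801 = 105.9199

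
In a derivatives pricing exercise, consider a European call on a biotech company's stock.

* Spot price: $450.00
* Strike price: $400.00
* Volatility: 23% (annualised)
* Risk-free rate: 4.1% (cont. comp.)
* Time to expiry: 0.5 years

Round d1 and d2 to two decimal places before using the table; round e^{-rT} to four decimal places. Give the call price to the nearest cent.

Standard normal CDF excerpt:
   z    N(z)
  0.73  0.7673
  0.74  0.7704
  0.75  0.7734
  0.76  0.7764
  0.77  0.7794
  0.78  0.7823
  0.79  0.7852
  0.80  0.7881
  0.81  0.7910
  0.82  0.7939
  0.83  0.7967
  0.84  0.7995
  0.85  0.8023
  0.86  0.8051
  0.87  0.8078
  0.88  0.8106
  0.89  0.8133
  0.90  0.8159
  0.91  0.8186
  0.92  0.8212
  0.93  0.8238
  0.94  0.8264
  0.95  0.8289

$65.28

σ√T = 0.23 × 0.7071 = 0.1626
d₁ = [ln(450/400) + (0.041 + 0.23²/2)·0.5] / 0.1626 = [0.1178 + 0.0337] / 0.1626 = 0.9316 ⇒ 0.93
d₂ = d₁ − σ√T = 0.9316 − 0.1626 = 0.7690 ⇒ 0.77
e^(−rT) = e^(−0.041·0.5) = 0.9797
N(d₁) = N(0.93) = 0.8238;  N(d₂) = N(0.77) = 0.7794
C = 450·0.8238 − 400·0.9797·0.7794 = 370.7100 − 305.4313 = 65.2787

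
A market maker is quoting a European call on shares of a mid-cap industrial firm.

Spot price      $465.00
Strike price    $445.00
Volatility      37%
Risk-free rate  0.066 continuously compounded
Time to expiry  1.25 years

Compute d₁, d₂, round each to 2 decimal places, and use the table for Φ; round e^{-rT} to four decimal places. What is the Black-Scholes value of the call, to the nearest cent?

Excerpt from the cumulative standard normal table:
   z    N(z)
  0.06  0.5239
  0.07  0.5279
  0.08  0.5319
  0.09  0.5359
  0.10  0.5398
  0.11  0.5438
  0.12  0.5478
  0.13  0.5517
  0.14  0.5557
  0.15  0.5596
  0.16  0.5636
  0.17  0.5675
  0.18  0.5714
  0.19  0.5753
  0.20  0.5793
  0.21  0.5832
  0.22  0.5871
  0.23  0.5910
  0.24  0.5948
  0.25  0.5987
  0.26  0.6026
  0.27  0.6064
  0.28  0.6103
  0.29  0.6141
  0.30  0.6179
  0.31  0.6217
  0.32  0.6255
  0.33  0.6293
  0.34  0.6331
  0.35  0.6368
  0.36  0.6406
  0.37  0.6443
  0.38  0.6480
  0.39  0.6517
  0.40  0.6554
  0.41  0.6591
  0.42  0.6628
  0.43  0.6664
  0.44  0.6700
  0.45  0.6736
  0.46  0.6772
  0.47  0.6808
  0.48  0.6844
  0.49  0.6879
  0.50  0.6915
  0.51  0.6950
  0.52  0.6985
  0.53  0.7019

σ√T = 0.37 × 1.1180 = 0.4137
d₁ = [ln(465/445) + (0.066 + ½·0.37²)·1.25] / (σ√T) = (0.0440 + 0.1681) / 0.4137 = 0.5125 which rounds to 0.51
d₂ = 0.5125 − 0.4137 = 0.0989 which rounds to 0.10
exp(−rT) = exp(−0.066·1.25) = 0.9208
N(d₁) = N(0.51) = 0.6950;  N(d₂) = N(0.10) = 0.5398
C = 465·0.6950 − 445·0.9208·0.5398 = 323.1750 − 221.1863 = 101.9887

$101.99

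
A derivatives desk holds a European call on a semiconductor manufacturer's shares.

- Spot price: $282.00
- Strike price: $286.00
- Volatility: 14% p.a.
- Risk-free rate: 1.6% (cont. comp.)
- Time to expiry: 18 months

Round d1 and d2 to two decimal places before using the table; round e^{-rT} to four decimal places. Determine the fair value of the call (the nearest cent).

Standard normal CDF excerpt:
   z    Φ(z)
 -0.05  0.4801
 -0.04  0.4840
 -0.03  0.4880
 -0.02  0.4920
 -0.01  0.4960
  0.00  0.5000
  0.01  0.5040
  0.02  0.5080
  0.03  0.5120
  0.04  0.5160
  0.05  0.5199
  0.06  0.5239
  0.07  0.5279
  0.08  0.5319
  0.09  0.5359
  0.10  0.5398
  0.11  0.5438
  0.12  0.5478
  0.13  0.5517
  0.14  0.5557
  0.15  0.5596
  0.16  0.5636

$20.45

σ√T = 0.14 × 1.2247 = 0.1715
d₁ = [ln(282/286) + (0.016 + 0.14²/2)·1.5] / 0.1715 = [-0.0141 + 0.0387] / 0.1715 = 0.1436 ⇒ 0.14
d₂ = d₁ − σ√T = 0.1436 − 0.1715 = -0.0279 ⇒ -0.03
exp(−rT) = exp(−0.016·1.5) = 0.9763
N(d₁) = N(0.14) = 0.5557;  N(d₂) = N(-0.03) = 0.4880
C = 282·0.5557 − 286·0.9763·0.4880 = 156.7074 − 136.2602 = 20.4472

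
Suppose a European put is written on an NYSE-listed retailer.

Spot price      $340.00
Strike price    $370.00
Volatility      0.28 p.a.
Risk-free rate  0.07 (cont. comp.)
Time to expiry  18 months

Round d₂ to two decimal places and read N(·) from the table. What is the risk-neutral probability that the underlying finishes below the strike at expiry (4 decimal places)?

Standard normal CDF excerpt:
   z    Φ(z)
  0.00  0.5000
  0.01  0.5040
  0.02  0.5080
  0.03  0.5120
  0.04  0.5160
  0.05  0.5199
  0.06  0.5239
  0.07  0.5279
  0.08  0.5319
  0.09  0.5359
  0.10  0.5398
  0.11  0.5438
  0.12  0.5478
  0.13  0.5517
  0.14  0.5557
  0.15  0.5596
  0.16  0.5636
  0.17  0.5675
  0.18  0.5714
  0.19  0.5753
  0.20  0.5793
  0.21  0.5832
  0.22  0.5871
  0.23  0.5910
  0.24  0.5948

0.5438

σ√T = 0.28·√1.5 = 0.3429
d₁ = [ln(340/370) + (0.07 + 0.28²/2)·1.5] / 0.3429 = [-0.0846 + 0.1638] / 0.3429 = 0.2311 ⇒ 0.23
d₂ = d₁ − σ√T = 0.2311 − 0.3429 = -0.1119 ⇒ -0.11
Risk-neutral Pr[S_T < K] = N(−d₂) = N(0.11) = 0.5438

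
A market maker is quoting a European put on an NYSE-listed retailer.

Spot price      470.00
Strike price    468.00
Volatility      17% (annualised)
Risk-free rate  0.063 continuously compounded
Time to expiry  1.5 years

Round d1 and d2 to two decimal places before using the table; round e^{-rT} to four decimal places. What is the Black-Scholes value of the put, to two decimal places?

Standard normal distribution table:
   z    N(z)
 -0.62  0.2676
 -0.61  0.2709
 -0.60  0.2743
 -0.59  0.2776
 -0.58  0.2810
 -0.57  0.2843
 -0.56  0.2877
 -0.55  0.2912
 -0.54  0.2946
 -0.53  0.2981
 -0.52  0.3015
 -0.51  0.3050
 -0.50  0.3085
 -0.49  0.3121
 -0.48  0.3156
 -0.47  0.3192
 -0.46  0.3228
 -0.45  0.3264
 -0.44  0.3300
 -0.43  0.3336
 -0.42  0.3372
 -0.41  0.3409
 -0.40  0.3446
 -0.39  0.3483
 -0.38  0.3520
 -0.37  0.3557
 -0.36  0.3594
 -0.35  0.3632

19.38

σ√T = 0.17·√1.5 = 0.2082
d₁ = [ln(470/468) + (0.063 + ½·0.17²)·1.5] / (σ√T) = (0.0043 + 0.1162) / 0.2082 = 0.5785 → 0.58
d₂ = 0.5785 − 0.2082 = 0.3703 → 0.37
exp(−rT) = exp(−0.063·1.5) = 0.9098
P = 468·0.9098·N(-0.37) − 470·N(-0.58) = 468·0.9098·0.3557 − 470·0.2810 = 151.4522 − 132.0700 = 19.3822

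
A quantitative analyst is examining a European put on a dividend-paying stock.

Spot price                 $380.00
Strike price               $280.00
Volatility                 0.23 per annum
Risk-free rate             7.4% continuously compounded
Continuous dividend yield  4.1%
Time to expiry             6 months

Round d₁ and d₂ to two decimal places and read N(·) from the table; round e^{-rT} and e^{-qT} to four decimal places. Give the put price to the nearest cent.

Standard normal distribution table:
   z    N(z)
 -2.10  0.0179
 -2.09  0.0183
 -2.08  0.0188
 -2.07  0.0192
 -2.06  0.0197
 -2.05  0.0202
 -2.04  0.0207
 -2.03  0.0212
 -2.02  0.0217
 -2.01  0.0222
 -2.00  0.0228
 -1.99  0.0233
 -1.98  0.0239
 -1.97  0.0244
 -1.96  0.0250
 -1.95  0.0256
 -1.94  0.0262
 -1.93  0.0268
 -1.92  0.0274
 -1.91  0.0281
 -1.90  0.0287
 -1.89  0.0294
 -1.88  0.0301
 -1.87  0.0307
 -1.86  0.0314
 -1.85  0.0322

σ√T = 0.23 × 0.7071 = 0.1626
d₁ = [ln(380/280) + (0.074 − 0.041 + 0.23²/2)·0.5] / 0.1626 = [0.3054 + 0.0297] / 0.1626 = 2.0605 ≈ 2.06
d₂ = d₁ − σ√T = 2.0605 − 0.1626 = 1.8979 ≈ 1.90
exp(−qT) = exp(−0.041·0.5) = 0.9797;  exp(−rT) = exp(−0.074·0.5) = 0.9637
N(−d₂) = N(-1.90) = 0.0287;  N(−d₁) = N(-2.06) = 0.0197
P = 280·0.9637·0.0287 − 380·0.9797·0.0197 = 7.7443 − 7.3340 = 0.4103

$0.41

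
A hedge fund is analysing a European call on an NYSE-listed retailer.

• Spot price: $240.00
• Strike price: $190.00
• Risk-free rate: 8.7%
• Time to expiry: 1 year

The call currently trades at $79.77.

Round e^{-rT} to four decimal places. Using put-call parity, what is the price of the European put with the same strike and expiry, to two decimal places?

exp(−rT) = exp(−0.087·1) = 0.9167
Put-call parity: C − P = S − K·e^(−rT) = 240 − 190·0.9167 = 240 − 174.1730 = 65.8270
P = C − (C − P) = 79.77 − (65.8270) = 13.9430

$13.94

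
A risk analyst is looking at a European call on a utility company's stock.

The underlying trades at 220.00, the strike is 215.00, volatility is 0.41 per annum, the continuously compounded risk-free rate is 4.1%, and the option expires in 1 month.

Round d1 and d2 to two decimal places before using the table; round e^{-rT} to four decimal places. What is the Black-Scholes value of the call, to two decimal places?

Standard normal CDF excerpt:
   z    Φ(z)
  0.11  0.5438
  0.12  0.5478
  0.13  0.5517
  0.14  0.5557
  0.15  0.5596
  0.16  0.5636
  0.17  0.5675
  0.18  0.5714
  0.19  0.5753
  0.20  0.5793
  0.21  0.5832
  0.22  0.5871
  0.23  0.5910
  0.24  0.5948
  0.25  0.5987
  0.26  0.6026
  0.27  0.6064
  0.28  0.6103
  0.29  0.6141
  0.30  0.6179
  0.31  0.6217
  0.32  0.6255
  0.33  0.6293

13.50

T = 0.08333;  σ√T = 0.1184
d₁ = [ln(220/215) + (0.041 + 0.41²/2)·0.08333] / 0.1184 = [0.0230 + 0.0104] / 0.1184 = 0.2823 → 0.28
d₂ = d₁ − σ√T = 0.2823 − 0.1184 = 0.1639 → 0.16
e^(−rT) = e^(−0.041·0.08333) = 0.9966
N(d₁) = N(0.28) = 0.6103;  N(d₂) = N(0.16) = 0.5636
C = 220·0.6103 − 215·0.9966·0.5636 = 134.2660 − 120.7620 = 13.5040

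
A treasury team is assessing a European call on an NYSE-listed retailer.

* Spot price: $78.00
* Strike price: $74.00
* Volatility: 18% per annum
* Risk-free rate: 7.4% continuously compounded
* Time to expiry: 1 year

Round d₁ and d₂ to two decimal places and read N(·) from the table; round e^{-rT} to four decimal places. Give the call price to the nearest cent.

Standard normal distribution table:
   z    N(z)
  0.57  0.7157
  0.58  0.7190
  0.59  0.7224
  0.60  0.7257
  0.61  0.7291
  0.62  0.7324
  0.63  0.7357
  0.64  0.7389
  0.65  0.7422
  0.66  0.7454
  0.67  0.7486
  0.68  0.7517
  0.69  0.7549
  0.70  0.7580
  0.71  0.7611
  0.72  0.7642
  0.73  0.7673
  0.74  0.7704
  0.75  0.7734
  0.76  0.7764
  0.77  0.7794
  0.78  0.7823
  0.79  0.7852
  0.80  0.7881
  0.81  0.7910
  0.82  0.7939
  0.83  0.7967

σ√T = 0.18·√1 = 0.1800
d₁ = [ln(78/74) + (0.074 + ½·0.18²)·1] / (σ√T) = (0.0526 + 0.0902) / 0.1800 = 0.7936 ≈ 0.79
d₂ = 0.7936 − 0.1800 = 0.6136 ≈ 0.61
e^(−rT) = e^(−0.074·1) = 0.9287
C = 78·N(0.79) − 74·0.9287·N(0.61) = 78·0.7852 − 74·0.9287·0.7291 = 61.2456 − 50.1065 = 11.1391

$11.14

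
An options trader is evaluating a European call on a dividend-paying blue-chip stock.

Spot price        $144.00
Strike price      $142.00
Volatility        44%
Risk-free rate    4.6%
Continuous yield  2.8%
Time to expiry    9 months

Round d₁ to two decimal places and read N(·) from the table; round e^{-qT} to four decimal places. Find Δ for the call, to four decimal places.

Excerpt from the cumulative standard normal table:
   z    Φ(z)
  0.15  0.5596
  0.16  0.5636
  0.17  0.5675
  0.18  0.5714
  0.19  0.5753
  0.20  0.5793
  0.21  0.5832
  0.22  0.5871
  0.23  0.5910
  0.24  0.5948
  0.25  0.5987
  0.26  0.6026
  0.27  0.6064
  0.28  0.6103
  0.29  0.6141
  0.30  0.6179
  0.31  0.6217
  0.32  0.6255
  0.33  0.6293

0.5901

σ√T = 0.44 × 0.8660 = 0.3811
d₁ = [ln(144/142) + (0.046 − 0.028 + ½·0.44²)·0.75] / (σ√T) = (0.0140 + 0.0861) / 0.3811 = 0.2627 ≈ 0.26
N(d₁) = N(0.26) = 0.6026
Δ_call = exp(−qT)·N(d₁) = 0.9792·0.6026 = 0.5901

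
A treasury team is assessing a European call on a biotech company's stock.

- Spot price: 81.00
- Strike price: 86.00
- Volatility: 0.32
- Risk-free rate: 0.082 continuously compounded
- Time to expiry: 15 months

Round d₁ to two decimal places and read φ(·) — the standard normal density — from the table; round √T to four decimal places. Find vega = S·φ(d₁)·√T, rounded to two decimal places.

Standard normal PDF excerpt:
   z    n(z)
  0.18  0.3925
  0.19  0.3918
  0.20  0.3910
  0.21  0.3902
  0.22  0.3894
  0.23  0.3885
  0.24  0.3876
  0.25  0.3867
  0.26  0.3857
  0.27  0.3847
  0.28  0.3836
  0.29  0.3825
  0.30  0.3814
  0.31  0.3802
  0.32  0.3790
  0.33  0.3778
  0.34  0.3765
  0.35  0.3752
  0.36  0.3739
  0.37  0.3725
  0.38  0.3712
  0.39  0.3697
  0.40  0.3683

34.54

σ√T = 0.32 × 1.1180 = 0.3578
d₁ = [ln(81/86) + (0.082 + ½·0.32²)·1.25] / (σ√T) = (-0.0599 + 0.1665) / 0.3578 = 0.2980 → 0.30
√T = √1.25 = 1.1180
φ(d₁) = φ(0.30) = 0.3814
vega = S·φ(d₁)·√T = 81·0.3814·1.1180 = 34.5388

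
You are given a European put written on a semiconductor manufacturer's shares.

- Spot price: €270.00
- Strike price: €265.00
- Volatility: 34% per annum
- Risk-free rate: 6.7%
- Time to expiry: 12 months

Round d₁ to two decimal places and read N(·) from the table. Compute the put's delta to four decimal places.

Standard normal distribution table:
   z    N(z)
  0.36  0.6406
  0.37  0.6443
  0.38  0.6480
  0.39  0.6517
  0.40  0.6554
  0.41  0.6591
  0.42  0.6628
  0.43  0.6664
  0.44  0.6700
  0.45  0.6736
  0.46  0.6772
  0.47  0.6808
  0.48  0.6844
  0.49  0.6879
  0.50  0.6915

-0.3372

T = 1;  σ√T = 0.3400
d₁ = [ln(270/265) + (0.067 + ½·0.34²)·1] / (σ√T) = (0.0187 + 0.1248) / 0.3400 = 0.4220 ⇒ 0.42
N(d₁) = N(0.42) = 0.6628
Δ_put = N(d₁) − 1 = 0.6628 − 1 = -0.3372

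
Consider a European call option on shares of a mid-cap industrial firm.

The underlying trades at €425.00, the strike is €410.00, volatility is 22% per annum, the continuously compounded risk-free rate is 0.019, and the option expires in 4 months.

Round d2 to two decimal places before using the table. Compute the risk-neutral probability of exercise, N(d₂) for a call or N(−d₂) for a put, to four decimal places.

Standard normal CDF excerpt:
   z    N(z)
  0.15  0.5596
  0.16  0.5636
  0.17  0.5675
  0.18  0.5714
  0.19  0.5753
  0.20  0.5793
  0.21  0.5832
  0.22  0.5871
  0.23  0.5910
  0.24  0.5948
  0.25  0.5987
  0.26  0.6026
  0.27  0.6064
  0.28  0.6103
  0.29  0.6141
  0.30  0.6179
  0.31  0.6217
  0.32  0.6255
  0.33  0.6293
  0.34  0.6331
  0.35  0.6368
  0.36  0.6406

T = 0.3333;  σ√T = 0.1270
d₁ = [ln(425/410) + (0.019 + ½·0.22²)·0.3333] / (σ√T) = (0.0359 + 0.0144) / 0.1270 = 0.3963 ⇒ 0.40
d₂ = 0.3963 − 0.1270 = 0.2692 ⇒ 0.27
Pr(exercise) under Q = N(d₂) = 0.6064

0.6064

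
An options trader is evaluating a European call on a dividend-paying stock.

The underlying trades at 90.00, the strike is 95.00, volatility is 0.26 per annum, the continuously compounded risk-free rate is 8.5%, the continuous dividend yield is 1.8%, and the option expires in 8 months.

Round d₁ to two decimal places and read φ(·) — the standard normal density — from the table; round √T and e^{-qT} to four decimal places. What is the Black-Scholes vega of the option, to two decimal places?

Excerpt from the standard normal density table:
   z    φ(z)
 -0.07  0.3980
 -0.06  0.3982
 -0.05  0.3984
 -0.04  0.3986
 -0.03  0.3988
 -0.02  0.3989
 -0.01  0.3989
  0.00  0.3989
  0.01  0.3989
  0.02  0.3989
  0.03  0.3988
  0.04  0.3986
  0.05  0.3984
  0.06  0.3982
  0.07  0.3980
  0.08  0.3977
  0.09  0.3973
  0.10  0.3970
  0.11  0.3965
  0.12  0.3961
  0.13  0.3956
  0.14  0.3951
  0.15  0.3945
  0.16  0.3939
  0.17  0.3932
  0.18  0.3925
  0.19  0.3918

T = 0.6667;  σ√T = 0.2123
d₁ = [ln(90/95) + (0.085 − 0.018 + 0.26²/2)·0.6667] / 0.2123 = [-0.0541 + 0.0672] / 0.2123 = 0.0619 ≈ 0.06
√T = √0.6667 = 0.8165
φ(d₁) = φ(0.06) = 0.3982
e^(−qT) = e^(−0.018·0.6667) = 0.9881
vega = S·e^(−qT)·φ(d₁)·√T = 90·0.9881·0.3982·0.8165 = 28.9135
(Call and put vega coincide under Black-Scholes.)

28.91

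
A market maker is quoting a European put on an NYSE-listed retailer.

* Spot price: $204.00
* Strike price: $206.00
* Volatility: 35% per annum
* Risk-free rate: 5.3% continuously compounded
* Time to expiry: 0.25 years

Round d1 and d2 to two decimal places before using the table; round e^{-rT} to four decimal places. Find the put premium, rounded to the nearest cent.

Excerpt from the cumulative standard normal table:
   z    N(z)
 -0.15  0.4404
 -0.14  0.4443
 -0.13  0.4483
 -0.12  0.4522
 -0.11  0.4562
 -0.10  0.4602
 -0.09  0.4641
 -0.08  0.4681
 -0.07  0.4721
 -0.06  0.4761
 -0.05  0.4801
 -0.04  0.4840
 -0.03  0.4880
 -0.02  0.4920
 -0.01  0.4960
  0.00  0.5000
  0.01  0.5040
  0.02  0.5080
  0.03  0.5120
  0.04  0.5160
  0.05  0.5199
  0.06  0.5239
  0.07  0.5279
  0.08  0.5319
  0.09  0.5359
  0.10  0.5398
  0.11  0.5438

$14.25

σ√T = 0.35·√0.25 = 0.1750
d₁ = [ln(204/206) + (0.053 + 0.35²/2)·0.25] / 0.1750 = [-0.0098 + 0.0286] / 0.1750 = 0.1075 → 0.11
d₂ = d₁ − σ√T = 0.1075 − 0.1750 = -0.0675 → -0.07
exp(−rT) = exp(−0.053·0.25) = 0.9868
N(−d₂) = N(0.07) = 0.5279;  N(−d₁) = N(-0.11) = 0.4562
P = 206·0.9868·0.5279 − 204·0.4562 = 107.3119 − 93.0648 = 14.2471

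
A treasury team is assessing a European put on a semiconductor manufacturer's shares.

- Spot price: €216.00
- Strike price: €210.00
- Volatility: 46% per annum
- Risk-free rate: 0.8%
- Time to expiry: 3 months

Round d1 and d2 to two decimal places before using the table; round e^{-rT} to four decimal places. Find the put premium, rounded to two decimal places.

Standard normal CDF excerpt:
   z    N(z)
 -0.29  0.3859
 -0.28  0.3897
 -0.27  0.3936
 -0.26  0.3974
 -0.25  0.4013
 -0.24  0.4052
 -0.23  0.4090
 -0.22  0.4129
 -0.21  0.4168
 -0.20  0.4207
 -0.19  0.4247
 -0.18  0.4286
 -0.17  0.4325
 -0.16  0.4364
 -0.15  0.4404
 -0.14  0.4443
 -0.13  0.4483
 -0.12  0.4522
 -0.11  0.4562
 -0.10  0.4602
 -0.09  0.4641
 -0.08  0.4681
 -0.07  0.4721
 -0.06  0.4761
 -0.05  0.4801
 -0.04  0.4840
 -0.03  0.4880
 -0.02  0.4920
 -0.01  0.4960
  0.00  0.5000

T = 0.25;  σ√T = 0.2300
d₁ = [ln(216/210) + (0.008 + 0.46²/2)·0.25] / 0.2300 = [0.0282 + 0.0285] / 0.2300 = 0.2462 ⇒ 0.25
d₂ = d₁ − σ√T = 0.2462 − 0.2300 = 0.0162 ⇒ 0.02
e^(−rT) = e^(−0.008·0.25) = 0.9980
P = 210·0.9980·N(-0.02) − 216·N(-0.25) = 210·0.9980·0.4920 − 216·0.4013 = 103.1134 − 86.6808 = 16.4326

€16.43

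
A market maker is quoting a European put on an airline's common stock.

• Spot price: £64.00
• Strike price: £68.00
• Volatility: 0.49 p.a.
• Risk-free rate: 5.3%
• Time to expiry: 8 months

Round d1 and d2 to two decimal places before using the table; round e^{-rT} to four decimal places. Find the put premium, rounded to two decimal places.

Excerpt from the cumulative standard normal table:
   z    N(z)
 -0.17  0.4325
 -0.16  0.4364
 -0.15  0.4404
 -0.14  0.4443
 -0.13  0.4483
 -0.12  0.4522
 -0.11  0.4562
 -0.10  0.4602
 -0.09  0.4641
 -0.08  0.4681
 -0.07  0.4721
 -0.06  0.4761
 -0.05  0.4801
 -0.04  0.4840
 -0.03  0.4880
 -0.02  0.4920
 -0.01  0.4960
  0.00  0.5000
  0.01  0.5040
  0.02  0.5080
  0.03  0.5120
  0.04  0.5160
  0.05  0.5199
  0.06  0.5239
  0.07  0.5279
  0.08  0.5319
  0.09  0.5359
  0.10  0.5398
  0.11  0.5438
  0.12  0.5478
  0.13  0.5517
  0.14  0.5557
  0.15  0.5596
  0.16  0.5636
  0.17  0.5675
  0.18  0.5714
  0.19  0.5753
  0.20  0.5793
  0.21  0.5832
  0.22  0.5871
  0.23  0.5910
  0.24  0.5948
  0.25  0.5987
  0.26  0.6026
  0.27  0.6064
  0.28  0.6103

σ√T = 0.49 × 0.8165 = 0.4001
d₁ = [ln(64/68) + (0.053 + ½·0.49²)·0.6667] / (σ√T) = (-0.0606 + 0.1154) / 0.4001 = 0.1368 which rounds to 0.14
d₂ = 0.1368 − 0.4001 = -0.2633 which rounds to -0.26
exp(−rT) = exp(−0.053·0.6667) = 0.9653
P = 68·0.9653·N(0.26) − 64·N(-0.14) = 68·0.9653·0.6026 − 64·0.4443 = 39.5549 − 28.4352 = 11.1197

£11.12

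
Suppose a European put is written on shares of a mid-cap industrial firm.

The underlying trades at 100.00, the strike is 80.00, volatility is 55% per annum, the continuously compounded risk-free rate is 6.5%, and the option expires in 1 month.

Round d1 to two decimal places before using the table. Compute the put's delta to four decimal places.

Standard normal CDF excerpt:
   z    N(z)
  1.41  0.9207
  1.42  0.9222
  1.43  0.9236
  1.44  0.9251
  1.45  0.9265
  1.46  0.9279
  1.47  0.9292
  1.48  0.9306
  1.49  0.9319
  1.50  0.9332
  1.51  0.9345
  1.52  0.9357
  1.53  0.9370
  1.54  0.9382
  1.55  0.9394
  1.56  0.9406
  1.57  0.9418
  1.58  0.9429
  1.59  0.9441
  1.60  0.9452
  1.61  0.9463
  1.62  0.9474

σ√T = 0.55·√0.08333 = 0.1588
d₁ = [ln(100/80) + (0.065 + 0.55²/2)·0.08333] / 0.1588 = [0.2231 + 0.0180] / 0.1588 = 1.5189 ⇒ 1.52
N(d₁) = N(1.52) = 0.9357
Δ_put = N(d₁) − 1 = 0.9357 − 1 = -0.0643

-0.0643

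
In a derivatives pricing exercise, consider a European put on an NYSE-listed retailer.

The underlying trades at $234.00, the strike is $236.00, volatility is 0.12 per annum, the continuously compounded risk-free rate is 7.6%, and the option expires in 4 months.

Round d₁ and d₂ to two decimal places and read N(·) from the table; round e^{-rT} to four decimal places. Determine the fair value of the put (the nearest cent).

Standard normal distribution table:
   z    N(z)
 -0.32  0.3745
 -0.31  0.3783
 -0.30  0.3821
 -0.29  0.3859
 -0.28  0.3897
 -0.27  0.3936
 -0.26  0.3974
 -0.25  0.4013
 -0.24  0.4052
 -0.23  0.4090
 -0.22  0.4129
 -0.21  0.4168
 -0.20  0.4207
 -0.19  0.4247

$4.72

σ√T = 0.12 × 0.5774 = 0.0693
ln(S/K) + (r + σ²/2)T = ln(234/236) + (0.076 + 0.12²/2)·0.3333 = -0.0085 + 0.0277 = 0.0192
d₁ = 0.0192 / 0.0693 = 0.2775 ≈ 0.28
d₂ = d₁ − σ√T = 0.2775 − 0.0693 = 0.2082 ≈ 0.21
exp(−rT) = exp(−0.076·0.3333) = 0.9750
N(−d₂) = N(-0.21) = 0.4168;  N(−d₁) = N(-0.28) = 0.3897
P = 236·0.9750·0.4168 − 234·0.3897 = 95.9057 − 91.1898 = 4.7159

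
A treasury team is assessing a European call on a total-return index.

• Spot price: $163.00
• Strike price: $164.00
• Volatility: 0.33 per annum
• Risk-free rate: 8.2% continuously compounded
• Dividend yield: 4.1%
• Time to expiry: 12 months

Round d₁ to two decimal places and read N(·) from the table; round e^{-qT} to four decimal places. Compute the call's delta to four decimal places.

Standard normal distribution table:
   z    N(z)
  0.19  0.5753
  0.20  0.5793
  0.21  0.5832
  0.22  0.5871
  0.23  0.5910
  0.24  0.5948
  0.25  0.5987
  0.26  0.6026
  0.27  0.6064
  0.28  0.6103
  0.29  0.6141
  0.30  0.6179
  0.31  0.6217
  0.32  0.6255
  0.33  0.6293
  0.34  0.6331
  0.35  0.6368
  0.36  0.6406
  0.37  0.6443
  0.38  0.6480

T = 1;  σ√T = 0.3300
d₁ = [ln(163/164) + (0.082 − 0.041 + 0.33²/2)·1] / 0.3300 = [-0.0061 + 0.0955] / 0.3300 = 0.2707 → 0.27
N(d₁) = N(0.27) = 0.6064
Δ_call = exp(−qT)·N(d₁) = 0.9598·0.6064 = 0.5820

0.5820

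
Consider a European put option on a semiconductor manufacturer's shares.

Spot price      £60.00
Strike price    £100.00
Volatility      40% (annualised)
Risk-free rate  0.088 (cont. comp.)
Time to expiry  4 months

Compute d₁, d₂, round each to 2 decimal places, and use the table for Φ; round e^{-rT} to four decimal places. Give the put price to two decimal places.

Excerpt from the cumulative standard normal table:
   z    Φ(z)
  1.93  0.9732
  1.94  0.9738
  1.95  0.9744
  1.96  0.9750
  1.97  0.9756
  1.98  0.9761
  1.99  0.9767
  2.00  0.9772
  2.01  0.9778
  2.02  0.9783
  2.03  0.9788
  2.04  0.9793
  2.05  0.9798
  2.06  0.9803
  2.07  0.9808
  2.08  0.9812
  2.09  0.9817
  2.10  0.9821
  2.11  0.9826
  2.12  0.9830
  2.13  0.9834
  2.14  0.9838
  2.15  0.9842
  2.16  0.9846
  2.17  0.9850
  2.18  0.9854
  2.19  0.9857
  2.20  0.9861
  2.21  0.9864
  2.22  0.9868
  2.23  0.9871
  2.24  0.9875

£37.22

T = 0.3333;  σ√T = 0.2309
d₁ = [ln(60/100) + (0.088 + 0.4²/2)·0.3333] / 0.2309 = [-0.5108 + 0.0560] / 0.2309 = -1.9695 ⇒ -1.97
d₂ = d₁ − σ√T = -1.9695 − 0.2309 = -2.2004 ⇒ -2.20
exp(−rT) = exp(−0.088·0.3333) = 0.9711
N(−d₂) = N(2.20) = 0.9861;  N(−d₁) = N(1.97) = 0.9756
P = 100·0.9711·0.9861 − 60·0.9756 = 95.7602 − 58.5360 = 37.2242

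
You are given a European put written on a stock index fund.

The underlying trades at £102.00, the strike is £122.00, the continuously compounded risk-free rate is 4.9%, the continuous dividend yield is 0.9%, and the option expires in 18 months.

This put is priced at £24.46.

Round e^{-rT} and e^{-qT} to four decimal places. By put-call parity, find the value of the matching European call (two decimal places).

exp(−qT) = exp(−0.009·1.5) = 0.9866;  exp(−rT) = exp(−0.049·1.5) = 0.9291
Put-call parity: C − P = S·e^(−qT) − K·e^(−rT) = 102·0.9866 − 122·0.9291 = 100.6332 − 113.3502 = -12.7170
C = P + (C − P) = 24.46 + (-12.7170) = 11.7430

£11.74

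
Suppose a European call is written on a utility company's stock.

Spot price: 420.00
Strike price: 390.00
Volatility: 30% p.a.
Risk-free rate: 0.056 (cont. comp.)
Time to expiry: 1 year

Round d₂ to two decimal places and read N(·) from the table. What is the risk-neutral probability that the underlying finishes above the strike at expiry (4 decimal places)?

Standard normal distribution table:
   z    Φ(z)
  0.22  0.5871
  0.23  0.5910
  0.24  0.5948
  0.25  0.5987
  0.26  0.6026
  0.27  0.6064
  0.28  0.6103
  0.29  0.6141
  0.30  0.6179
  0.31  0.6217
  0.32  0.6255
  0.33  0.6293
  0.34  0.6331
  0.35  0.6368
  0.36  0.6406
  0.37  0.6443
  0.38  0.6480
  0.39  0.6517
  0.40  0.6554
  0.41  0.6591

σ√T = 0.3·√1 = 0.3000
ln(S/K) + (r + σ²/2)T = ln(420/390) + (0.056 + 0.3²/2)·1 = 0.0741 + 0.1010 = 0.1751
d₁ = 0.1751 / 0.3000 = 0.5837 ≈ 0.58
d₂ = d₁ − σ√T = 0.5837 − 0.3000 = 0.2837 ≈ 0.28
Pr(exercise) under Q = N(d₂) = 0.6103

0.6103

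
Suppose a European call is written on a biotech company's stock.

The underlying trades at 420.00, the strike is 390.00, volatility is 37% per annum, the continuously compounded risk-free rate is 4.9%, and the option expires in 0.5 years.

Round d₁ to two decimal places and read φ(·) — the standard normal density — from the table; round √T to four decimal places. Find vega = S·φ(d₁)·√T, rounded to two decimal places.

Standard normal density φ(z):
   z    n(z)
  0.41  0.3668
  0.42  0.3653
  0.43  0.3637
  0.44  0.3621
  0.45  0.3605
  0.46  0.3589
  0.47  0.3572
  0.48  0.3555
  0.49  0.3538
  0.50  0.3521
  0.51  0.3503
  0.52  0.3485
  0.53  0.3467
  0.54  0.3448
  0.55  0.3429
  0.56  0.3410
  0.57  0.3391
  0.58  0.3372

σ√T = 0.37·√0.5 = 0.2616
ln(S/K) + (r + σ²/2)T = ln(420/390) + (0.049 + 0.37²/2)·0.5 = 0.0741 + 0.0587 = 0.1328
d₁ = 0.1328 / 0.2616 = 0.5077 ≈ 0.51
√T = √0.5 = 0.7071
φ(d₁) = φ(0.51) = 0.3503
vega = S·φ(d₁)·√T = 420·0.3503·0.7071 = 104.0328
(Vega is the same for a European call and put with the same parameters.)

104.03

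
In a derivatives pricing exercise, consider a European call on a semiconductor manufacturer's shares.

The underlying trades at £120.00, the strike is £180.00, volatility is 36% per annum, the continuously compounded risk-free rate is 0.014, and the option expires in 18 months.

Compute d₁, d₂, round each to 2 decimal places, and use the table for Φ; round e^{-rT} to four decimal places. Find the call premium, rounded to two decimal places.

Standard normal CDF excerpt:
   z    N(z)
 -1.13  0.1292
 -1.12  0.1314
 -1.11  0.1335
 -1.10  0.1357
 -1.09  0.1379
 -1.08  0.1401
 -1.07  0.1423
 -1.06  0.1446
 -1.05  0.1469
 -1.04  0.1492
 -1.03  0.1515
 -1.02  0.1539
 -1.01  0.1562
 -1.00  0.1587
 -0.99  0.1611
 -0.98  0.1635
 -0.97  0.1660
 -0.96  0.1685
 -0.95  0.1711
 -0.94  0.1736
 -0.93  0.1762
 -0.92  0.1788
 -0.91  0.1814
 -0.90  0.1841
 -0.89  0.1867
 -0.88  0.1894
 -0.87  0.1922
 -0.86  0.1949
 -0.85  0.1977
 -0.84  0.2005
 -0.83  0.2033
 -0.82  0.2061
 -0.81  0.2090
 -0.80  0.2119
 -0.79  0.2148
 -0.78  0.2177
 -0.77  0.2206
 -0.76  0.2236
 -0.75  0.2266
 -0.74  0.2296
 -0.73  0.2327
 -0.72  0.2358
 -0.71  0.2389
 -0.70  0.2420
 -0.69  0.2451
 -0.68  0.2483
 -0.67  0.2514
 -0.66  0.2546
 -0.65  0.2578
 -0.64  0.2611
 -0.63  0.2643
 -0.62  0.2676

£6.63

σ√T = 0.36·√1.5 = 0.4409
d₁ = [ln(120/180) + (0.014 + 0.36²/2)·1.5] / 0.4409 = [-0.4055 + 0.1182] / 0.4409 = -0.6515 ⇒ -0.65
d₂ = d₁ − σ√T = -0.6515 − 0.4409 = -1.0924 ⇒ -1.09
e^(−rT) = e^(−0.014·1.5) = 0.9792
N(d₁) = N(-0.65) = 0.2578;  N(d₂) = N(-1.09) = 0.1379
C = 120·0.2578 − 180·0.9792·0.1379 = 30.9360 − 24.3057 = 6.6303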